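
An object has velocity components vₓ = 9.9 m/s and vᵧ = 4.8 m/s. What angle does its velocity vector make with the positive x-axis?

θ = arctan(vᵧ/vₓ) = arctan(4.8/9.9) = 25.87°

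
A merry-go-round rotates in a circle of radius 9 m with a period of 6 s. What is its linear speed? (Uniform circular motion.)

v = 2πr/T = 2π×9/6 = 9.42 m/s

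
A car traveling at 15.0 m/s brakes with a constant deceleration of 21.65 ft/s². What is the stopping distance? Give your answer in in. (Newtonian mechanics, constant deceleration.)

a = 21.65 ft/s² × 0.3048 = 6.59892 m/s²
d = v₀² / (2a) = 15.0² / (2 × 6.59892) = 225.0 / 13.1978 = 17.0483 m
d = 17.0483 m / 0.0254 = 671.2 in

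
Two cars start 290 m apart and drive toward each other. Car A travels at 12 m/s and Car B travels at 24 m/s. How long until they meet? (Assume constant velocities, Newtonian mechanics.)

Combined speed: v_combined = 12 + 24 = 36 m/s
Time to meet: t = d/v_combined = 290/36 = 8.06 s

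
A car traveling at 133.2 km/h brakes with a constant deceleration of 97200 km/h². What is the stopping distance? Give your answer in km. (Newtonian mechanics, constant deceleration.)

v₀ = 133.2 km/h × 0.2777777777777778 = 37.0 m/s
a = 97200 km/h² × 7.716049382716049e-05 = 7.5 m/s²
d = v₀² / (2a) = 37.0² / (2 × 7.5) = 1369.0 / 15.0 = 91.2667 m
d = 91.2667 m / 1000.0 = 0.09127 km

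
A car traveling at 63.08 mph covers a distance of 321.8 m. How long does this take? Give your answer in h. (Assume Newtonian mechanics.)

v = 63.08 mph × 0.44704 = 28.1993 m/s
t = d / v = 321.8 / 28.1993 = 11.4116 s
t = 11.4116 s / 3600.0 = 0.00317 h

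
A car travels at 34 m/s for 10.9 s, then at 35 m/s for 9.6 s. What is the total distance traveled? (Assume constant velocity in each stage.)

d₁ = v₁t₁ = 34 × 10.9 = 370.6 m
d₂ = v₂t₂ = 35 × 9.6 = 336.0 m
d_total = 370.6 + 336.0 = 706.6 m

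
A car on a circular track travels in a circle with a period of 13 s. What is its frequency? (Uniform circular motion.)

f = 1/T = 1/13 = 0.0769 Hz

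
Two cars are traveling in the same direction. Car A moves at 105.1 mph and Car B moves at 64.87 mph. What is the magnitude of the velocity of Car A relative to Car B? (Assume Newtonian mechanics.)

v_rel = |v_A - v_B| = |105.1 - 64.87| = 40.23 mph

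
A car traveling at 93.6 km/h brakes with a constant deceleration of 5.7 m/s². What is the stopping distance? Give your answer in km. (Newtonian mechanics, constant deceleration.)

v₀ = 93.6 km/h × 0.2777777777777778 = 26.0 m/s
d = v₀² / (2a) = 26.0² / (2 × 5.7) = 676.0 / 11.4 = 59.2982 m
d = 59.2982 m / 1000.0 = 0.0593 km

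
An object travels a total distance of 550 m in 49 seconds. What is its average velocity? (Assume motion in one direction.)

v_avg = Δd / Δt = 550 / 49 = 11.22 m/s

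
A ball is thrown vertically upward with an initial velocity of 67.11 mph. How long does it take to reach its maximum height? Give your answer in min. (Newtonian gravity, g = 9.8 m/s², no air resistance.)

v₀ = 67.11 mph × 0.44704 = 30.0009 m/s
t_up = v₀ / g = 30.0009 / 9.8 = 3.06132 s
t_up = 3.06132 s / 60.0 = 0.05102 min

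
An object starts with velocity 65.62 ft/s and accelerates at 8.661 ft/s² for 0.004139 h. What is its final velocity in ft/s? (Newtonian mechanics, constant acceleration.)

v₀ = 65.62 ft/s × 0.3048 = 20.001 m/s
a = 8.661 ft/s² × 0.3048 = 2.63987 m/s²
t = 0.004139 h × 3600.0 = 14.9004 s
v = v₀ + a × t = 20.001 + 2.63987 × 14.9004 = 59.3361 m/s
v = 59.3361 m/s / 0.3048 = 194.7 ft/s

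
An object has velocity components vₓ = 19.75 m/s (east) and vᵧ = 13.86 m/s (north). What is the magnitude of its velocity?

|v| = √(vₓ² + vᵧ²) = √(19.75² + 13.86²) = √(582.1621) = 24.13 m/s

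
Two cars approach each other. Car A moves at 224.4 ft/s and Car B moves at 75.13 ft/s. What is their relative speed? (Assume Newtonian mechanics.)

v_rel = v_A + v_B = 224.4 + 75.13 = 299.53 ft/s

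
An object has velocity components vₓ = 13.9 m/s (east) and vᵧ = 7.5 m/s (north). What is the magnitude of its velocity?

|v| = √(vₓ² + vᵧ²) = √(13.9² + 7.5²) = √(249.46) = 15.79 m/s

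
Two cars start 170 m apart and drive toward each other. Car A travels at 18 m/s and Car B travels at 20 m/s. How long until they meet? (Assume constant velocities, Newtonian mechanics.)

Combined speed: v_combined = 18 + 20 = 38 m/s
Time to meet: t = d/v_combined = 170/38 = 4.47 s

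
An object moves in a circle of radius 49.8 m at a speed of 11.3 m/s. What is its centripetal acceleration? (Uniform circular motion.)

a_c = v²/r = 11.3²/49.8 = 127.69/49.8 = 2.56 m/s²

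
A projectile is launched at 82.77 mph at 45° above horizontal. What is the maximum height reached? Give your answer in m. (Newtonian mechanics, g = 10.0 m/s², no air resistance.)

v₀ = 82.77 mph × 0.44704 = 37.0015 m/s
H = v₀² × sin²(θ) / (2g) = 37.0015² × sin(45°)² / (2 × 10.0) = 1369.11 × 0.5 / 20.0 = 34.23 m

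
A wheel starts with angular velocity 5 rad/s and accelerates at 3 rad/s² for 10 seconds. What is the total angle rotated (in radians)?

θ = ω₀t + ½αt² = 5×10 + ½×3×10² = 200.0 rad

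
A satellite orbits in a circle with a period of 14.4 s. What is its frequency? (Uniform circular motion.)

f = 1/T = 1/14.4 = 0.0694 Hz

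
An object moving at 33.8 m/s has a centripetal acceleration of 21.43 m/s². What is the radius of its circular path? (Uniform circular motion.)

r = v²/a_c = 33.8²/21.43 = 53.31 m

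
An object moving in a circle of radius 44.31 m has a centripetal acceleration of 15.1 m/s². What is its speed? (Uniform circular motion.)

v = √(a_c × r) = √(15.1 × 44.31) = 25.87 m/s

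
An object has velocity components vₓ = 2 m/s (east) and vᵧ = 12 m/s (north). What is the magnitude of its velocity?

|v| = √(vₓ² + vᵧ²) = √(2² + 12²) = √(148) = 12.17 m/s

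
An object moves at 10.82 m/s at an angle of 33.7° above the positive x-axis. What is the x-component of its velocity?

vₓ = v cos(θ) = 10.82 × cos(33.7°) = 9.0 m/s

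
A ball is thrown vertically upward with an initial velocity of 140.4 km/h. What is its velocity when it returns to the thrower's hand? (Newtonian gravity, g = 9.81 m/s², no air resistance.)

By conservation of energy (no air resistance), the ball returns to the throw height with the same speed as launch, but directed downward.
|v_ground| = v₀ = 140.4 km/h
v_ground = 140.4 km/h (downward)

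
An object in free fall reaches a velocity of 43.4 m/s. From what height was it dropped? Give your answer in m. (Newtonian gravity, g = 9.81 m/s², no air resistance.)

h = v² / (2g) = 43.4² / (2 × 9.81) = 96.0 m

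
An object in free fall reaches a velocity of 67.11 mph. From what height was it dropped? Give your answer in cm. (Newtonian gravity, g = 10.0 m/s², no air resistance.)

v = 67.11 mph × 0.44704 = 30.0009 m/s
h = v² / (2g) = 30.0009² / (2 × 10.0) = 45.0027 m
h = 45.0027 m / 0.01 = 4500 cm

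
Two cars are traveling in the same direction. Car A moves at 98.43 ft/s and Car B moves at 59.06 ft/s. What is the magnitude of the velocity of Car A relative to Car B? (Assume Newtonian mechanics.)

v_rel = |v_A - v_B| = |98.43 - 59.06| = 39.37 ft/s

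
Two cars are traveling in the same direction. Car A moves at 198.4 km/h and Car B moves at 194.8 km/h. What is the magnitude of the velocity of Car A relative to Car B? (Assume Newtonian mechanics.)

v_rel = |v_A - v_B| = |198.4 - 194.8| = 3.6 km/h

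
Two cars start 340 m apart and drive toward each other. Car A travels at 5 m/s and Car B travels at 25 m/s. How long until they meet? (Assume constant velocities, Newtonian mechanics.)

Combined speed: v_combined = 5 + 25 = 30 m/s
Time to meet: t = d/v_combined = 340/30 = 11.33 s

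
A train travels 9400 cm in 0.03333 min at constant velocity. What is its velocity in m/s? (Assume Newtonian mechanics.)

d = 9400 cm × 0.01 = 94.0 m
t = 0.03333 min × 60.0 = 1.9998 s
v = d / t = 94.0 / 1.9998 = 47.0 m/s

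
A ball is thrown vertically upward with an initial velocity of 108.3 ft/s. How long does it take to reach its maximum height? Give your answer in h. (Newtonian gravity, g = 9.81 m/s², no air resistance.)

v₀ = 108.3 ft/s × 0.3048 = 33.0098 m/s
t_up = v₀ / g = 33.0098 / 9.81 = 3.36491 s
t_up = 3.36491 s / 3600.0 = 0.0009347 h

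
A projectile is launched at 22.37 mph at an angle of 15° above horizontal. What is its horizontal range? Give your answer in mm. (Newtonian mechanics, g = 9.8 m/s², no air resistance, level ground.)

v₀ = 22.37 mph × 0.44704 = 10.0003 m/s
R = v₀² × sin(2θ) / g = 10.0003² × sin(2 × 15°) / 9.8 = 100.006 × 0.5 / 9.8 = 5.10235 m
R = 5.10235 m / 0.001 = 5102 mm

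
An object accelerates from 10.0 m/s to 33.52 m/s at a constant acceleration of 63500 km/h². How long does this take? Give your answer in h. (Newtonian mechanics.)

a = 63500 km/h² × 7.716049382716049e-05 = 4.89969 m/s²
t = (v - v₀) / a = (33.52 - 10.0) / 4.89969 = 4.8003 s
t = 4.8003 s / 3600.0 = 0.001333 h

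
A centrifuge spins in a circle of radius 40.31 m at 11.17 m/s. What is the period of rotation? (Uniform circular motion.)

T = 2πr/v = 2π×40.31/11.17 = 22.67 s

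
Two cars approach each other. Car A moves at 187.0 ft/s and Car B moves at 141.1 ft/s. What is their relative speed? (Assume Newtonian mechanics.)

v_rel = v_A + v_B = 187.0 + 141.1 = 328.1 ft/s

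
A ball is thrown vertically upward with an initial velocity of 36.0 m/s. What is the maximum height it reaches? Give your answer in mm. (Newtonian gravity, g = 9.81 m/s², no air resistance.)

h_max = v₀² / (2g) = 36.0² / (2 × 9.81) = 1296.0 / 19.62 = 66.055 m
h_max = 66.055 m / 0.001 = 66060 mm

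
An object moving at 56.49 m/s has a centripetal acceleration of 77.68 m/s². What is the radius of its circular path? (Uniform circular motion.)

r = v²/a_c = 56.49²/77.68 = 41.08 m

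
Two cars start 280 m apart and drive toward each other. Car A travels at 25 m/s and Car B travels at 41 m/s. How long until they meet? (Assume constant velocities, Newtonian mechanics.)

Combined speed: v_combined = 25 + 41 = 66 m/s
Time to meet: t = d/v_combined = 280/66 = 4.24 s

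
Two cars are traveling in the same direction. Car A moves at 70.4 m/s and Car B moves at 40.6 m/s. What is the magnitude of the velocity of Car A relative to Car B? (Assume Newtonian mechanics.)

v_rel = |v_A - v_B| = |70.4 - 40.6| = 29.8 m/s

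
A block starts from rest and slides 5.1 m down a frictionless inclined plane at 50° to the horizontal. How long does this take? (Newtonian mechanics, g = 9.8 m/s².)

a = g sin(θ) = 9.8 × sin(50°) = 7.5072 m/s²
t = √(2d/a) = √(2 × 5.1 / 7.5072) = 1.17 s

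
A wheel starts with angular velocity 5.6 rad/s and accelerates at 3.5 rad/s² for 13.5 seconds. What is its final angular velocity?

ω = ω₀ + αt = 5.6 + 3.5 × 13.5 = 52.85 rad/s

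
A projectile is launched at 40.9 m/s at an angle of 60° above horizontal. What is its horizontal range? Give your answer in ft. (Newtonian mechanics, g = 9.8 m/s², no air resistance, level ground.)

R = v₀² × sin(2θ) / g = 40.9² × sin(2 × 60°) / 9.8 = 1672.81 × 0.866025 / 9.8 = 147.826 m
R = 147.826 m / 0.3048 = 485.0 ft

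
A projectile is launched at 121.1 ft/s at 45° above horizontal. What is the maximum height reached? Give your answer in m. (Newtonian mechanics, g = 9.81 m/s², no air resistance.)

v₀ = 121.1 ft/s × 0.3048 = 36.9113 m/s
H = v₀² × sin²(θ) / (2g) = 36.9113² × sin(45°)² / (2 × 9.81) = 1362.44 × 0.5 / 19.62 = 34.72 m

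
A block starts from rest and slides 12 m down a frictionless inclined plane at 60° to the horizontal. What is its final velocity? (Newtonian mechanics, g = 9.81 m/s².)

a = g sin(θ) = 9.81 × sin(60°) = 8.4957 m/s²
v = √(2ad) = √(2 × 8.4957 × 12) = 14.28 m/s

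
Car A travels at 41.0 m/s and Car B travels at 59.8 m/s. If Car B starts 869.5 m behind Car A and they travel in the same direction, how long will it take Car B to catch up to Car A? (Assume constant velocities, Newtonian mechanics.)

Relative speed: v_rel = 59.8 - 41.0 = 18.8 m/s
Time to catch: t = d₀/v_rel = 869.5/18.8 = 46.25 s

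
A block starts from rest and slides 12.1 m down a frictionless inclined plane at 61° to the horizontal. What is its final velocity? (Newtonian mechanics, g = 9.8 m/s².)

a = g sin(θ) = 9.8 × sin(61°) = 8.5713 m/s²
v = √(2ad) = √(2 × 8.5713 × 12.1) = 14.4 m/s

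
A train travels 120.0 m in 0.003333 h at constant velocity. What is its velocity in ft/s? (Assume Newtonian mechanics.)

t = 0.003333 h × 3600.0 = 11.9988 s
v = d / t = 120.0 / 11.9988 = 10.001 m/s
v = 10.001 m/s / 0.3048 = 32.81 ft/s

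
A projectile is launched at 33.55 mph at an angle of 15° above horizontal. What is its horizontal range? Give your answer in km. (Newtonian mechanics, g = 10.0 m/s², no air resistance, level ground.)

v₀ = 33.55 mph × 0.44704 = 14.9982 m/s
R = v₀² × sin(2θ) / g = 14.9982² × sin(2 × 15°) / 10.0 = 224.946 × 0.5 / 10.0 = 11.2473 m
R = 11.2473 m / 1000.0 = 0.01125 km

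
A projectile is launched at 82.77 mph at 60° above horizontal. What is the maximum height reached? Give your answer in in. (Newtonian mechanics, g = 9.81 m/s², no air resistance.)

v₀ = 82.77 mph × 0.44704 = 37.0015 m/s
H = v₀² × sin²(θ) / (2g) = 37.0015² × sin(60°)² / (2 × 9.81) = 1369.11 × 0.75 / 19.62 = 52.336 m
H = 52.336 m / 0.0254 = 2060 in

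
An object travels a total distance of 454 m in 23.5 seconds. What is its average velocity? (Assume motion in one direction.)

v_avg = Δd / Δt = 454 / 23.5 = 19.32 m/s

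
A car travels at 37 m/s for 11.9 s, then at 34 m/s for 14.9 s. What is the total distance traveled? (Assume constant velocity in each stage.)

d₁ = v₁t₁ = 37 × 11.9 = 440.3 m
d₂ = v₂t₂ = 34 × 14.9 = 506.6 m
d_total = 440.3 + 506.6 = 946.9 m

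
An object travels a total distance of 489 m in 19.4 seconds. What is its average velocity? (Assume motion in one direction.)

v_avg = Δd / Δt = 489 / 19.4 = 25.21 m/s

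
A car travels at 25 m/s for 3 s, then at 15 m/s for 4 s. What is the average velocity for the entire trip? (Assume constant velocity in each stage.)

d₁ = v₁t₁ = 25 × 3 = 75 m
d₂ = v₂t₂ = 15 × 4 = 60 m
d_total = 135 m, t_total = 7 s
v_avg = d_total/t_total = 135/7 = 19.29 m/s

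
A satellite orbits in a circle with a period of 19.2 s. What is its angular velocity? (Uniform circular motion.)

ω = 2π/T = 2π/19.2 = 0.3272 rad/s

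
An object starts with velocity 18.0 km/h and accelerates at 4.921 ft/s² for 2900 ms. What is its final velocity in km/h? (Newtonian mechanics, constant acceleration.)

v₀ = 18.0 km/h × 0.2777777777777778 = 5.0 m/s
a = 4.921 ft/s² × 0.3048 = 1.49992 m/s²
t = 2900 ms × 0.001 = 2.9 s
v = v₀ + a × t = 5.0 + 1.49992 × 2.9 = 9.34977 m/s
v = 9.34977 m/s / 0.2777777777777778 = 33.66 km/h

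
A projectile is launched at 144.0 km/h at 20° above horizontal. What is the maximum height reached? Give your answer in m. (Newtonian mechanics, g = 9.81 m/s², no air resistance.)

v₀ = 144.0 km/h × 0.2777777777777778 = 40.0 m/s
H = v₀² × sin²(θ) / (2g) = 40.0² × sin(20°)² / (2 × 9.81) = 1600.0 × 0.116978 / 19.62 = 9.539 m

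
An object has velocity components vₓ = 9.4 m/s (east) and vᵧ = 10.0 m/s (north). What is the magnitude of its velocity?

|v| = √(vₓ² + vᵧ²) = √(9.4² + 10.0²) = √(188.36) = 13.72 m/s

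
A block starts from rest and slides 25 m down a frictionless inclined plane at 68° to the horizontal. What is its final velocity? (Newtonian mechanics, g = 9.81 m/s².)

a = g sin(θ) = 9.81 × sin(68°) = 9.0957 m/s²
v = √(2ad) = √(2 × 9.0957 × 25) = 21.33 m/s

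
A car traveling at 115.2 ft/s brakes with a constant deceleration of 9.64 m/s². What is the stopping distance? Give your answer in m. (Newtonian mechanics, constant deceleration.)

v₀ = 115.2 ft/s × 0.3048 = 35.113 m/s
d = v₀² / (2a) = 35.113² / (2 × 9.64) = 1232.92 / 19.28 = 63.95 m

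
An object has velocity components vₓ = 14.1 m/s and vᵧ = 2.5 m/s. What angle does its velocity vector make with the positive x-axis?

θ = arctan(vᵧ/vₓ) = arctan(2.5/14.1) = 10.05°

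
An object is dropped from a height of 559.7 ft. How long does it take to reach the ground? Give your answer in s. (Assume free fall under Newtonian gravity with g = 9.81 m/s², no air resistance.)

h = 559.7 ft × 0.3048 = 170.597 m
t = √(2h/g) = √(2 × 170.597 / 9.81) = 5.897 s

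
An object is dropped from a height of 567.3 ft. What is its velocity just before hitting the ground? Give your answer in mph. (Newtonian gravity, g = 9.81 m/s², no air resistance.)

h = 567.3 ft × 0.3048 = 172.913 m
v = √(2gh) = √(2 × 9.81 × 172.913) = 58.2456 m/s
v = 58.2456 m/s / 0.44704 = 130.3 mph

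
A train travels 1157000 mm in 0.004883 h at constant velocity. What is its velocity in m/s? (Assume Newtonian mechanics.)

d = 1157000 mm × 0.001 = 1157.0 m
t = 0.004883 h × 3600.0 = 17.5788 s
v = d / t = 1157.0 / 17.5788 = 65.82 m/s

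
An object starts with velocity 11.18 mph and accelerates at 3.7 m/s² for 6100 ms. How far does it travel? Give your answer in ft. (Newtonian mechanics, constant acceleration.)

v₀ = 11.18 mph × 0.44704 = 4.99791 m/s
t = 6100 ms × 0.001 = 6.1 s
d = v₀ × t + ½ × a × t² = 4.99791 × 6.1 + 0.5 × 3.7 × 6.1² = 99.3258 m
d = 99.3258 m / 0.3048 = 325.9 ft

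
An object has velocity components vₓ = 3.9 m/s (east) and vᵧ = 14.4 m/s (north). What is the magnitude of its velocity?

|v| = √(vₓ² + vᵧ²) = √(3.9² + 14.4²) = √(222.57) = 14.92 m/s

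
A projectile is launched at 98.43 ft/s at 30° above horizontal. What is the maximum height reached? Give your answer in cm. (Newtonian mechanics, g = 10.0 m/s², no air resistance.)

v₀ = 98.43 ft/s × 0.3048 = 30.0015 m/s
H = v₀² × sin²(θ) / (2g) = 30.0015² × sin(30°)² / (2 × 10.0) = 900.09 × 0.25 / 20.0 = 11.2511 m
H = 11.2511 m / 0.01 = 1125 cm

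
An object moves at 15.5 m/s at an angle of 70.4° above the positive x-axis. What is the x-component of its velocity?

vₓ = v cos(θ) = 15.5 × cos(70.4°) = 5.2 m/s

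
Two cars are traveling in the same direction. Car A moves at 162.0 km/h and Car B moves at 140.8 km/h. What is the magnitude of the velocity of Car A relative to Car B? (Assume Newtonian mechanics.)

v_rel = |v_A - v_B| = |162.0 - 140.8| = 21.2 km/h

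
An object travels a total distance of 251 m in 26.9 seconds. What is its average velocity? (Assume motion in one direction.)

v_avg = Δd / Δt = 251 / 26.9 = 9.33 m/s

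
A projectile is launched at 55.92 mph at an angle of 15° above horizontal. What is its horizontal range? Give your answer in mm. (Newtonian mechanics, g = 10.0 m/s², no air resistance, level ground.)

v₀ = 55.92 mph × 0.44704 = 24.9985 m/s
R = v₀² × sin(2θ) / g = 24.9985² × sin(2 × 15°) / 10.0 = 624.925 × 0.5 / 10.0 = 31.2462 m
R = 31.2462 m / 0.001 = 31250 mm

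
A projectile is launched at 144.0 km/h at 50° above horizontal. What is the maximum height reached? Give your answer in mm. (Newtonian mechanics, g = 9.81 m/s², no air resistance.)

v₀ = 144.0 km/h × 0.2777777777777778 = 40.0 m/s
H = v₀² × sin²(θ) / (2g) = 40.0² × sin(50°)² / (2 × 9.81) = 1600.0 × 0.586824 / 19.62 = 47.8552 m
H = 47.8552 m / 0.001 = 47860 mm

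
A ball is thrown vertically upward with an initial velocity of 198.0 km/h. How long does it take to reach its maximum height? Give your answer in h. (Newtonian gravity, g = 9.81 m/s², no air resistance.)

v₀ = 198.0 km/h × 0.2777777777777778 = 55.0 m/s
t_up = v₀ / g = 55.0 / 9.81 = 5.60652 s
t_up = 5.60652 s / 3600.0 = 0.001557 h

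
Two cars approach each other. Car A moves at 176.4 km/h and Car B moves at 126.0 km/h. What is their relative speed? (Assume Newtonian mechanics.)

v_rel = v_A + v_B = 176.4 + 126.0 = 302.4 km/h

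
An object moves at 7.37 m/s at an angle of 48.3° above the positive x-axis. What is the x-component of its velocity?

vₓ = v cos(θ) = 7.37 × cos(48.3°) = 4.9 m/s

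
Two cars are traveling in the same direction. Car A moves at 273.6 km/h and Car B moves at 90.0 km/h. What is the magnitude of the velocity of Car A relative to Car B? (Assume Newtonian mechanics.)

v_rel = |v_A - v_B| = |273.6 - 90.0| = 183.6 km/h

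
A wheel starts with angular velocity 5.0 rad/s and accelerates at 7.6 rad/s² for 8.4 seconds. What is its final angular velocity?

ω = ω₀ + αt = 5.0 + 7.6 × 8.4 = 68.84 rad/s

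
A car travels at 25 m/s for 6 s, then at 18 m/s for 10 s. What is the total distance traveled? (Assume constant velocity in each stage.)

d₁ = v₁t₁ = 25 × 6 = 150 m
d₂ = v₂t₂ = 18 × 10 = 180 m
d_total = 150 + 180 = 330 m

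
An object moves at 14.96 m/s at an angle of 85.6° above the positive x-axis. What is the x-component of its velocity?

vₓ = v cos(θ) = 14.96 × cos(85.6°) = 1.15 m/s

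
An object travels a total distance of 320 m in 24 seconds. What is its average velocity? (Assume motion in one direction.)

v_avg = Δd / Δt = 320 / 24 = 13.33 m/s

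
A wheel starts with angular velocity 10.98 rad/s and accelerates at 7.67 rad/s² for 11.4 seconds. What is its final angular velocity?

ω = ω₀ + αt = 10.98 + 7.67 × 11.4 = 98.42 rad/s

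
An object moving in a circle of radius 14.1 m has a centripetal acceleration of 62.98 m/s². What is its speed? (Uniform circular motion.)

v = √(a_c × r) = √(62.98 × 14.1) = 29.8 m/s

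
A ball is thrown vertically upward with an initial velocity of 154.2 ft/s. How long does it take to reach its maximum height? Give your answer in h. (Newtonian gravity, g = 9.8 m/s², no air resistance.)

v₀ = 154.2 ft/s × 0.3048 = 47.0002 m/s
t_up = v₀ / g = 47.0002 / 9.8 = 4.79594 s
t_up = 4.79594 s / 3600.0 = 0.001332 h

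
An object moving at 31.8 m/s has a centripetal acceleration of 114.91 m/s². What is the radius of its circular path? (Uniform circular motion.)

r = v²/a_c = 31.8²/114.91 = 8.8 m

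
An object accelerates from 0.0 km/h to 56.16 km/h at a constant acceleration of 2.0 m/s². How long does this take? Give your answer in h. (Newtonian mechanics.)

v₀ = 0.0 km/h × 0.2777777777777778 = 0.0 m/s
v = 56.16 km/h × 0.2777777777777778 = 15.6 m/s
t = (v - v₀) / a = (15.6 - 0.0) / 2.0 = 7.8 s
t = 7.8 s / 3600.0 = 0.002167 h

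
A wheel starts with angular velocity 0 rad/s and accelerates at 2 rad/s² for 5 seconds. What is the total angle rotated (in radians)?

θ = ω₀t + ½αt² = 0×5 + ½×2×5² = 25.0 rad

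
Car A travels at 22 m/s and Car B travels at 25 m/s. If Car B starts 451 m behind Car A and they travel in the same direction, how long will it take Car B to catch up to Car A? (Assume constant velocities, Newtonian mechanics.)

Relative speed: v_rel = 25 - 22 = 3 m/s
Time to catch: t = d₀/v_rel = 451/3 = 150.33 s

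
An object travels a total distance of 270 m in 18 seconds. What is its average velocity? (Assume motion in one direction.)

v_avg = Δd / Δt = 270 / 18 = 15.0 m/s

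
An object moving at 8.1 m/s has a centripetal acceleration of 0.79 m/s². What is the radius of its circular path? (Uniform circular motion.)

r = v²/a_c = 8.1²/0.79 = 83.05 m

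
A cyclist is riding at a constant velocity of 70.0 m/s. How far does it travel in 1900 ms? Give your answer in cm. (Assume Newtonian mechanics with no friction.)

t = 1900 ms × 0.001 = 1.9 s
d = v × t = 70.0 × 1.9 = 133.0 m
d = 133.0 m / 0.01 = 13300 cm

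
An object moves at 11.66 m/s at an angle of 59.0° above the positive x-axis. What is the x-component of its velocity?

vₓ = v cos(θ) = 11.66 × cos(59.0°) = 6.01 m/s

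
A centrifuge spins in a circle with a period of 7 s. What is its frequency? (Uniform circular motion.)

f = 1/T = 1/7 = 0.1429 Hz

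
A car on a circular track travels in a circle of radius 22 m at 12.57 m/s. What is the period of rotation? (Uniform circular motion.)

T = 2πr/v = 2π×22/12.57 = 11.0 s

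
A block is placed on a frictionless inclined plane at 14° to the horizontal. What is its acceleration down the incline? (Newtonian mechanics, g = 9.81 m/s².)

a = g sin(θ) = 9.81 × sin(14°) = 9.81 × 0.2419 = 2.37 m/s²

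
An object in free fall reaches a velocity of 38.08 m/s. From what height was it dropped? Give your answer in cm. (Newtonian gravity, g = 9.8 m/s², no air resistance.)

h = v² / (2g) = 38.08² / (2 × 9.8) = 73.984 m
h = 73.984 m / 0.01 = 7398 cm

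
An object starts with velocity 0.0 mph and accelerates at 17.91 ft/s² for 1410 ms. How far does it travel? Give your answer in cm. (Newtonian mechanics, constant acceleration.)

v₀ = 0.0 mph × 0.44704 = 0.0 m/s
a = 17.91 ft/s² × 0.3048 = 5.45897 m/s²
t = 1410 ms × 0.001 = 1.41 s
d = v₀ × t + ½ × a × t² = 0.0 × 1.41 + 0.5 × 5.45897 × 1.41² = 5.42649 m
d = 5.42649 m / 0.01 = 542.6 cm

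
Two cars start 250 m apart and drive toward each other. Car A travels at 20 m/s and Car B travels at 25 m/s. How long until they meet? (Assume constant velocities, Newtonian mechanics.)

Combined speed: v_combined = 20 + 25 = 45 m/s
Time to meet: t = d/v_combined = 250/45 = 5.56 s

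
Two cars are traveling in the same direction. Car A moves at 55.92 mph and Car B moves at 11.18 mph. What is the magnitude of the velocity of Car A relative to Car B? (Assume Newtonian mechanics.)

v_rel = |v_A - v_B| = |55.92 - 11.18| = 44.74 mph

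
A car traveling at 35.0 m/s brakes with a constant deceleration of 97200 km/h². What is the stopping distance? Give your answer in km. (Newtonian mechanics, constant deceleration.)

a = 97200 km/h² × 7.716049382716049e-05 = 7.5 m/s²
d = v₀² / (2a) = 35.0² / (2 × 7.5) = 1225.0 / 15.0 = 81.6667 m
d = 81.6667 m / 1000.0 = 0.08167 km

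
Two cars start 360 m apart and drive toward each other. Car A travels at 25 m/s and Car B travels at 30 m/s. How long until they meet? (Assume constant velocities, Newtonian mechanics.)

Combined speed: v_combined = 25 + 30 = 55 m/s
Time to meet: t = d/v_combined = 360/55 = 6.55 s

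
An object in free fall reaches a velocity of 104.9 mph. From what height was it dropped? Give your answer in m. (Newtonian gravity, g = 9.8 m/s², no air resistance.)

v = 104.9 mph × 0.44704 = 46.8945 m/s
h = v² / (2g) = 46.8945² / (2 × 9.8) = 112.2 m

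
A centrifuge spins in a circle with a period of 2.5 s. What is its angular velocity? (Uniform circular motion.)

ω = 2π/T = 2π/2.5 = 2.5133 rad/s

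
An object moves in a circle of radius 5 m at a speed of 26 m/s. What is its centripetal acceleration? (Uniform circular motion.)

a_c = v²/r = 26²/5 = 676/5 = 135.2 m/s²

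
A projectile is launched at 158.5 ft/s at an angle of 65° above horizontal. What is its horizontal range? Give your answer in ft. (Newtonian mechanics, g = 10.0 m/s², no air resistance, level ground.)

v₀ = 158.5 ft/s × 0.3048 = 48.3108 m/s
R = v₀² × sin(2θ) / g = 48.3108² × sin(2 × 65°) / 10.0 = 2333.93 × 0.766044 / 10.0 = 178.789 m
R = 178.789 m / 0.3048 = 586.6 ft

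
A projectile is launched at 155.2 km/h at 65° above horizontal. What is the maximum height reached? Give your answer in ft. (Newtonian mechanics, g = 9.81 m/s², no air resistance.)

v₀ = 155.2 km/h × 0.2777777777777778 = 43.1111 m/s
H = v₀² × sin²(θ) / (2g) = 43.1111² × sin(65°)² / (2 × 9.81) = 1858.57 × 0.821394 / 19.62 = 77.8093 m
H = 77.8093 m / 0.3048 = 255.3 ft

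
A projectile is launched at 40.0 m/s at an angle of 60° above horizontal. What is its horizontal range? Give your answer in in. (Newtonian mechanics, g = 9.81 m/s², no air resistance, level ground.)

R = v₀² × sin(2θ) / g = 40.0² × sin(2 × 60°) / 9.81 = 1600.0 × 0.866025 / 9.81 = 141.248 m
R = 141.248 m / 0.0254 = 5561 in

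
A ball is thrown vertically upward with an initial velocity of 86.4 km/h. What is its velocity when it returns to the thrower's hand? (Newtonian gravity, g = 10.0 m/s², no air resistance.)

By conservation of energy (no air resistance), the ball returns to the throw height with the same speed as launch, but directed downward.
|v_ground| = v₀ = 86.4 km/h
v_ground = 86.4 km/h (downward)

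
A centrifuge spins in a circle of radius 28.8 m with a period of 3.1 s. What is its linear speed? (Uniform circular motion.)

v = 2πr/T = 2π×28.8/3.1 = 58.37 m/s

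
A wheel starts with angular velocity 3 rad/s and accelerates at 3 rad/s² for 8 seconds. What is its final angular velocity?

ω = ω₀ + αt = 3 + 3 × 8 = 27 rad/s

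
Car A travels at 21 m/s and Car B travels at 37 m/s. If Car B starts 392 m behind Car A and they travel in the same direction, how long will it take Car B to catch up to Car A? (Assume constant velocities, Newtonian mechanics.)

Relative speed: v_rel = 37 - 21 = 16 m/s
Time to catch: t = d₀/v_rel = 392/16 = 24.5 s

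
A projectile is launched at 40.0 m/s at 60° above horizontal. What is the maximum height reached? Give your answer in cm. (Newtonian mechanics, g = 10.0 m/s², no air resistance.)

H = v₀² × sin²(θ) / (2g) = 40.0² × sin(60°)² / (2 × 10.0) = 1600.0 × 0.75 / 20.0 = 60.0 m
H = 60.0 m / 0.01 = 6000 cm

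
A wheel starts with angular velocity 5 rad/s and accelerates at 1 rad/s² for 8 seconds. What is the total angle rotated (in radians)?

θ = ω₀t + ½αt² = 5×8 + ½×1×8² = 72.0 rad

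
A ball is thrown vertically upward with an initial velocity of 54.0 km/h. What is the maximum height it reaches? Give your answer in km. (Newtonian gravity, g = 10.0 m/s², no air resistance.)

v₀ = 54.0 km/h × 0.2777777777777778 = 15.0 m/s
h_max = v₀² / (2g) = 15.0² / (2 × 10.0) = 225.0 / 20.0 = 11.25 m
h_max = 11.25 m / 1000.0 = 0.01125 km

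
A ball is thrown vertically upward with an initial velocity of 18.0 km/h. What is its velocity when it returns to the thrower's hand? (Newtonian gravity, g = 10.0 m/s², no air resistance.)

By conservation of energy (no air resistance), the ball returns to the throw height with the same speed as launch, but directed downward.
|v_ground| = v₀ = 18.0 km/h
v_ground = 18.0 km/h (downward)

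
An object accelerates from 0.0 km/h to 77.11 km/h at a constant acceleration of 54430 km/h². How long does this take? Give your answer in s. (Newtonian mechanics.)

v₀ = 0.0 km/h × 0.2777777777777778 = 0.0 m/s
v = 77.11 km/h × 0.2777777777777778 = 21.4194 m/s
a = 54430 km/h² × 7.716049382716049e-05 = 4.19985 m/s²
t = (v - v₀) / a = (21.4194 - 0.0) / 4.19985 = 5.1 s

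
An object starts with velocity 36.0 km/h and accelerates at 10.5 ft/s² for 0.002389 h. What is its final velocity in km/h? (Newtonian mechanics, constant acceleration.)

v₀ = 36.0 km/h × 0.2777777777777778 = 10.0 m/s
a = 10.5 ft/s² × 0.3048 = 3.2004 m/s²
t = 0.002389 h × 3600.0 = 8.6004 s
v = v₀ + a × t = 10.0 + 3.2004 × 8.6004 = 37.5247 m/s
v = 37.5247 m/s / 0.2777777777777778 = 135.1 km/h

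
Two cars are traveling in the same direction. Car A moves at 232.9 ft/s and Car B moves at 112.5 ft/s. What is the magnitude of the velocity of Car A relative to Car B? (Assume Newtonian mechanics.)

v_rel = |v_A - v_B| = |232.9 - 112.5| = 120.4 ft/s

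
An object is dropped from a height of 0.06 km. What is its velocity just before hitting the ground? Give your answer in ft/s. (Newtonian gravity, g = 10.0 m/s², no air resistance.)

h = 0.06 km × 1000.0 = 60.0 m
v = √(2gh) = √(2 × 10.0 × 60.0) = 34.641 m/s
v = 34.641 m/s / 0.3048 = 113.7 ft/s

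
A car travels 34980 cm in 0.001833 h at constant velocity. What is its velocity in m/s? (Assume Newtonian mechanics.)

d = 34980 cm × 0.01 = 349.8 m
t = 0.001833 h × 3600.0 = 6.5988 s
v = d / t = 349.8 / 6.5988 = 53.01 m/s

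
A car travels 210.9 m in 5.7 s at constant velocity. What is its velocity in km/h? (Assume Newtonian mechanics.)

v = d / t = 210.9 / 5.7 = 37.0 m/s
v = 37.0 m/s / 0.2777777777777778 = 133.2 km/h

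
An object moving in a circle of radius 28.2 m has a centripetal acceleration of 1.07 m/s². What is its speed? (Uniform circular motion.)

v = √(a_c × r) = √(1.07 × 28.2) = 5.49 m/s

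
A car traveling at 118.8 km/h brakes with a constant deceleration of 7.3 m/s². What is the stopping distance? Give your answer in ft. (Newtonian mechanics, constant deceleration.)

v₀ = 118.8 km/h × 0.2777777777777778 = 33.0 m/s
d = v₀² / (2a) = 33.0² / (2 × 7.3) = 1089.0 / 14.6 = 74.589 m
d = 74.589 m / 0.3048 = 244.7 ft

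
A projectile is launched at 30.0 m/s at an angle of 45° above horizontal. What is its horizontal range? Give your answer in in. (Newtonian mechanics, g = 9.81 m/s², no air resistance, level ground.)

R = v₀² × sin(2θ) / g = 30.0² × sin(2 × 45°) / 9.81 = 900.0 × 1.0 / 9.81 = 91.7431 m
R = 91.7431 m / 0.0254 = 3612 in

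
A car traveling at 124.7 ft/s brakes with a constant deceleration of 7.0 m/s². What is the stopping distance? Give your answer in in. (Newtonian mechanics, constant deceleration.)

v₀ = 124.7 ft/s × 0.3048 = 38.0086 m/s
d = v₀² / (2a) = 38.0086² / (2 × 7.0) = 1444.65 / 14.0 = 103.189 m
d = 103.189 m / 0.0254 = 4063 in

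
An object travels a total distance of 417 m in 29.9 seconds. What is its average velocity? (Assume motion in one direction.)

v_avg = Δd / Δt = 417 / 29.9 = 13.95 m/s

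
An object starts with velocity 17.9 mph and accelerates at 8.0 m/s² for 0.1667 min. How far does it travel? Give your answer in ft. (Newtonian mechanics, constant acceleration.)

v₀ = 17.9 mph × 0.44704 = 8.00202 m/s
t = 0.1667 min × 60.0 = 10.002 s
d = v₀ × t + ½ × a × t² = 8.00202 × 10.002 + 0.5 × 8.0 × 10.002² = 480.196 m
d = 480.196 m / 0.3048 = 1575 ft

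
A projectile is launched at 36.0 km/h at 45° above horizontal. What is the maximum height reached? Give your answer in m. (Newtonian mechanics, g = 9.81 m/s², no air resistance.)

v₀ = 36.0 km/h × 0.2777777777777778 = 10.0 m/s
H = v₀² × sin²(θ) / (2g) = 10.0² × sin(45°)² / (2 × 9.81) = 100.0 × 0.5 / 19.62 = 2.548 m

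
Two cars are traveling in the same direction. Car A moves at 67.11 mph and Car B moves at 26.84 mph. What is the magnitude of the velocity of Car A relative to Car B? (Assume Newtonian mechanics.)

v_rel = |v_A - v_B| = |67.11 - 26.84| = 40.27 mph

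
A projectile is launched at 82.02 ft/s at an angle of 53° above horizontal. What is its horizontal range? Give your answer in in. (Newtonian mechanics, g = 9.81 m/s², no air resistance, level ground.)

v₀ = 82.02 ft/s × 0.3048 = 24.9997 m/s
R = v₀² × sin(2θ) / g = 24.9997² × sin(2 × 53°) / 9.81 = 624.985 × 0.961262 / 9.81 = 61.241 m
R = 61.241 m / 0.0254 = 2411 in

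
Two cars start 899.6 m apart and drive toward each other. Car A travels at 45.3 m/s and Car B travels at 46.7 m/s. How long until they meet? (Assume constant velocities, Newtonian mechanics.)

Combined speed: v_combined = 45.3 + 46.7 = 92.0 m/s
Time to meet: t = d/v_combined = 899.6/92.0 = 9.78 s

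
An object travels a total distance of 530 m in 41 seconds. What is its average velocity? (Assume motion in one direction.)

v_avg = Δd / Δt = 530 / 41 = 12.93 m/s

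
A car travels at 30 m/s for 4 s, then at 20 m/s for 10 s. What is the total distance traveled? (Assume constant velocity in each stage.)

d₁ = v₁t₁ = 30 × 4 = 120 m
d₂ = v₂t₂ = 20 × 10 = 200 m
d_total = 120 + 200 = 320 m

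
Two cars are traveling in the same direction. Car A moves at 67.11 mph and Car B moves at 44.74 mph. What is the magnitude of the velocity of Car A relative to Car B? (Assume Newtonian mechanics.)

v_rel = |v_A - v_B| = |67.11 - 44.74| = 22.37 mph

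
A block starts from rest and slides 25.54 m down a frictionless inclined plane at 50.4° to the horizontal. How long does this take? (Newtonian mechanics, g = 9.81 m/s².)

a = g sin(θ) = 9.81 × sin(50.4°) = 7.5587 m/s²
t = √(2d/a) = √(2 × 25.54 / 7.5587) = 2.6 s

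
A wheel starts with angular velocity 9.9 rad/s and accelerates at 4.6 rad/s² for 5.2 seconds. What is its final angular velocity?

ω = ω₀ + αt = 9.9 + 4.6 × 5.2 = 33.82 rad/s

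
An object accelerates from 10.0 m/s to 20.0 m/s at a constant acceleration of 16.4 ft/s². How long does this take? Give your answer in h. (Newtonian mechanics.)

a = 16.4 ft/s² × 0.3048 = 4.99872 m/s²
t = (v - v₀) / a = (20.0 - 10.0) / 4.99872 = 2.00051 s
t = 2.00051 s / 3600.0 = 0.0005557 h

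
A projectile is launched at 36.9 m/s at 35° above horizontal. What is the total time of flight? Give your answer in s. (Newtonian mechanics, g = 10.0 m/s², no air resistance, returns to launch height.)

T = 2 × v₀ × sin(θ) / g = 2 × 36.9 × sin(35°) / 10.0 = 2 × 36.9 × 0.573576 / 10.0 = 4.233 s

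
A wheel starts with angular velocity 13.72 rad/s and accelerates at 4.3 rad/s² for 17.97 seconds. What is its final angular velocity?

ω = ω₀ + αt = 13.72 + 4.3 × 17.97 = 90.99 rad/s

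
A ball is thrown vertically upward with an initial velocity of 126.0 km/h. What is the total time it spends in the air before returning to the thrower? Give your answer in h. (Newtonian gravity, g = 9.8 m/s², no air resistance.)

v₀ = 126.0 km/h × 0.2777777777777778 = 35.0 m/s
t_total = 2 × v₀ / g = 2 × 35.0 / 9.8 = 7.14286 s
t_total = 7.14286 s / 3600.0 = 0.001984 h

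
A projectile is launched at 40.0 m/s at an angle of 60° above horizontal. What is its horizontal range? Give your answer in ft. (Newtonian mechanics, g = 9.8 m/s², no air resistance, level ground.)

R = v₀² × sin(2θ) / g = 40.0² × sin(2 × 60°) / 9.8 = 1600.0 × 0.866025 / 9.8 = 141.392 m
R = 141.392 m / 0.3048 = 463.9 ft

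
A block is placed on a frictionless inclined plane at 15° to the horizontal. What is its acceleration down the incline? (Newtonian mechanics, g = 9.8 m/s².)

a = g sin(θ) = 9.8 × sin(15°) = 9.8 × 0.2588 = 2.54 m/s²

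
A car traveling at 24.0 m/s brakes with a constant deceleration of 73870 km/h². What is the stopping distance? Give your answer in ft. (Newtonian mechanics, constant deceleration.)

a = 73870 km/h² × 7.716049382716049e-05 = 5.69985 m/s²
d = v₀² / (2a) = 24.0² / (2 × 5.69985) = 576.0 / 11.3997 = 50.5276 m
d = 50.5276 m / 0.3048 = 165.8 ft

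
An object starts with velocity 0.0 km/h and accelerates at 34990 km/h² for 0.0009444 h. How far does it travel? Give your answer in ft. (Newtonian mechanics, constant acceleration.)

v₀ = 0.0 km/h × 0.2777777777777778 = 0.0 m/s
a = 34990 km/h² × 7.716049382716049e-05 = 2.69985 m/s²
t = 0.0009444 h × 3600.0 = 3.39984 s
d = v₀ × t + ½ × a × t² = 0.0 × 3.39984 + 0.5 × 2.69985 × 3.39984² = 15.6037 m
d = 15.6037 m / 0.3048 = 51.19 ft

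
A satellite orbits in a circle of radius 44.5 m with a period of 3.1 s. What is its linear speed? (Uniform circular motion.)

v = 2πr/T = 2π×44.5/3.1 = 90.19 m/s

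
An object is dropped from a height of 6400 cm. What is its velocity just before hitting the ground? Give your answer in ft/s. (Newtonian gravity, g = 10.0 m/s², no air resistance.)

h = 6400 cm × 0.01 = 64.0 m
v = √(2gh) = √(2 × 10.0 × 64.0) = 35.7771 m/s
v = 35.7771 m/s / 0.3048 = 117.4 ft/s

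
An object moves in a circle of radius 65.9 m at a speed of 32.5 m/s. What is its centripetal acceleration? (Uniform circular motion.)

a_c = v²/r = 32.5²/65.9 = 1056.25/65.9 = 16.03 m/s²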